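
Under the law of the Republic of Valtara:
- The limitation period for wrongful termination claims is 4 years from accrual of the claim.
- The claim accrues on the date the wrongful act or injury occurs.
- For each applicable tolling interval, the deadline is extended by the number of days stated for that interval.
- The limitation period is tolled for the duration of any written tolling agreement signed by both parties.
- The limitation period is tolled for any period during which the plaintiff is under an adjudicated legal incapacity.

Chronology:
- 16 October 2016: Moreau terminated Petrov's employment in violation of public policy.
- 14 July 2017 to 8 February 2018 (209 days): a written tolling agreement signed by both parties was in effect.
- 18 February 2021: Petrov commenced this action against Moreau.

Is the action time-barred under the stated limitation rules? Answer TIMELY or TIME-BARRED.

TIMELY

The limitation period began to run on 16 October 2016.
The untolled deadline — 4 years after 16 October 2016 — is 16 October 2020.
Because the written tolling agreement ran from 14 July 2017 to 8 February 2018, the deadline is extended by 209 days to 13 May 2021.
Filing on 18 February 2021 beat the 13 May 2021 deadline — the action is timely.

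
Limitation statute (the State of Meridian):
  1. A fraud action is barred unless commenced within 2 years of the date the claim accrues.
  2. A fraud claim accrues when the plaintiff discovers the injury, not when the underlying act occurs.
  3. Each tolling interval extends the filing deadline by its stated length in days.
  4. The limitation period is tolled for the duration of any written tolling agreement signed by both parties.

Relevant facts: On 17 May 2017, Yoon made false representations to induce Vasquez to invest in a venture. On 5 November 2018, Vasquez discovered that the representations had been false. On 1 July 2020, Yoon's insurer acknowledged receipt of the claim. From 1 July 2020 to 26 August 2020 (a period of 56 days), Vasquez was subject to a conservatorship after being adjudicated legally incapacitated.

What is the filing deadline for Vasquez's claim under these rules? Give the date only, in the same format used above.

The claim did not accrue until Vasquez discovered the injury on 5 November 2018; the 17 May 2017 act date does not start the clock under the stated rule.
2 years from 5 November 2018 is 5 November 2020.
The plaintiff's legal incapacity from 1 July 2020 to 26 August 2020 does not toll the period, because no stated rule makes the plaintiff's incapacity a tolling event.
None of the other events listed affects the running of the period under the stated rules.

5 November 2020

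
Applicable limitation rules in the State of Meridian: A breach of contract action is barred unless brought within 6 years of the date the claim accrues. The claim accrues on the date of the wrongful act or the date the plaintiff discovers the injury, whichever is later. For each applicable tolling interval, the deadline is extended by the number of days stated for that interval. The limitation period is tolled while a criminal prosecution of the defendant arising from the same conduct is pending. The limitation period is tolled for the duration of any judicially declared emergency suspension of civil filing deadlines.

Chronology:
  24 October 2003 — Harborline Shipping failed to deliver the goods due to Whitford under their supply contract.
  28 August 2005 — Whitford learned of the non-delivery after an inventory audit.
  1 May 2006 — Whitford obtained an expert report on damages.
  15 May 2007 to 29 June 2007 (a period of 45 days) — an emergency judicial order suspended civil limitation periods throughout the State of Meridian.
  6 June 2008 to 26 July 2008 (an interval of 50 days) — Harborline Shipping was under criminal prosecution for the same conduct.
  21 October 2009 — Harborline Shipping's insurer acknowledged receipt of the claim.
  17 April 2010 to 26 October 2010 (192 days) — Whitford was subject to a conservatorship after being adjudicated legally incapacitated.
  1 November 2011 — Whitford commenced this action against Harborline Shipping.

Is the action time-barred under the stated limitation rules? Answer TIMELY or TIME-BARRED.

Taking the later of the act (24 October 2003) and discovery (28 August 2005), the claim accrued on 28 August 2005.
The untolled deadline — 6 years after 28 August 2005 — is 28 August 2011.
Because the emergency suspension of filing deadlines ran from 15 May 2007 to 29 June 2007, the deadline is extended by 45 days to 12 October 2011.
The pending criminal prosecution from 6 June 2008 to 26 July 2008 tolled the period for 50 days, extending the deadline to 1 December 2011.
Although the plaintiff's incapacity ran from 17 April 2010 to 26 October 2010, the stated rules do not make that a tolling event, so it is disregarded.
The other events in the timeline have no effect on the limitation period under the stated rules.
The 1 November 2011 filing precedes the 1 December 2011 deadline; the claim is timely.

TIMELY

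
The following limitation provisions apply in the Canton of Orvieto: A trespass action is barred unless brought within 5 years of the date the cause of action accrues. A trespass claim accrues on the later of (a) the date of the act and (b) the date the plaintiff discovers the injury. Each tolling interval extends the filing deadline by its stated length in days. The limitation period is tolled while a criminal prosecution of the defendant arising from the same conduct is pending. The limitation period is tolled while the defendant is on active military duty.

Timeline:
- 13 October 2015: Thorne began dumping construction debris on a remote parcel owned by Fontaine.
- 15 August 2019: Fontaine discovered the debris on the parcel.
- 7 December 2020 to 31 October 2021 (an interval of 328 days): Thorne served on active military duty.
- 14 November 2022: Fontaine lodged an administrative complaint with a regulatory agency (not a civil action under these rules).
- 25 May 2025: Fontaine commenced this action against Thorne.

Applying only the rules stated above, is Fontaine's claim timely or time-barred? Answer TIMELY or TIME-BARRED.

Because discovery on 15 August 2019 post-dates the 13 October 2015 act, accrual under the later-of rule falls on 15 August 2019.
The untolled deadline — 5 years after 15 August 2019 — is 15 August 2024.
Because the defendant's active military service ran from 7 December 2020 to 31 October 2021, the deadline is extended by 328 days to 9 July 2025.
Nothing else in the chronology tolls or restarts the period.
The 25 May 2025 filing precedes the 9 July 2025 deadline; the claim is timely.

TIMELY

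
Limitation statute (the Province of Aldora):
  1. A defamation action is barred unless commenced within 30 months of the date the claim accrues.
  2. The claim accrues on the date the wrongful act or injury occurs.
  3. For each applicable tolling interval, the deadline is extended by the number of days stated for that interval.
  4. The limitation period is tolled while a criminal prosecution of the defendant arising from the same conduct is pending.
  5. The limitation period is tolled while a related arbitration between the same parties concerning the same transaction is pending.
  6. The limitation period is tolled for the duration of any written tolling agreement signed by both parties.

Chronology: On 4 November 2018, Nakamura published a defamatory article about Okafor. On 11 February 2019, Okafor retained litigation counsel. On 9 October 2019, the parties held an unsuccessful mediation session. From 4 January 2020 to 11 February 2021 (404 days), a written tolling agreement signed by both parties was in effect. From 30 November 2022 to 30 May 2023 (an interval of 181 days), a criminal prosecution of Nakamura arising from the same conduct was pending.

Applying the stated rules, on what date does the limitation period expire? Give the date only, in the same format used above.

The claim accrued on 4 November 2018, the date of the act.
30 months from 4 November 2018 is 4 May 2021.
The period was tolled for 404 days by the written tolling agreement (4 January 2020 to 11 February 2021), pushing the deadline to 12 June 2022.
The pending criminal prosecution from 30 November 2022 to 30 May 2023 began after the period had already run on 12 June 2022, so it has no tolling effect.
Nothing else in the chronology tolls or restarts the period.

12 June 2022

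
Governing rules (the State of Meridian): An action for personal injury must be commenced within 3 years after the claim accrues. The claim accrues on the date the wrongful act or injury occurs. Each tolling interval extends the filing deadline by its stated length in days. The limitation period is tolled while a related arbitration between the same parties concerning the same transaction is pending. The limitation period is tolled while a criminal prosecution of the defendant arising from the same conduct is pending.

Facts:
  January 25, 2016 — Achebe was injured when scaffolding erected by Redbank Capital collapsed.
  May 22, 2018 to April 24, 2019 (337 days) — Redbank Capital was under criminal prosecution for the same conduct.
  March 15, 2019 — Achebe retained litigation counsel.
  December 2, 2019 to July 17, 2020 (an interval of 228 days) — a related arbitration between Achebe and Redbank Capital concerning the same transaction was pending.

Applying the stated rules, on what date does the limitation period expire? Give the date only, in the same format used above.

August 12, 2020

The limitation period began to run on January 25, 2016.
The untolled deadline — 3 years after January 25, 2016 — is January 25, 2019.
Because the pending criminal prosecution ran from May 22, 2018 to April 24, 2019, the deadline is extended by 337 days to December 28, 2019.
Because the pending related arbitration ran from December 2, 2019 to July 17, 2020, the deadline is extended by 228 days to August 12, 2020.
The other events in the timeline have no effect on the limitation period under the stated rules.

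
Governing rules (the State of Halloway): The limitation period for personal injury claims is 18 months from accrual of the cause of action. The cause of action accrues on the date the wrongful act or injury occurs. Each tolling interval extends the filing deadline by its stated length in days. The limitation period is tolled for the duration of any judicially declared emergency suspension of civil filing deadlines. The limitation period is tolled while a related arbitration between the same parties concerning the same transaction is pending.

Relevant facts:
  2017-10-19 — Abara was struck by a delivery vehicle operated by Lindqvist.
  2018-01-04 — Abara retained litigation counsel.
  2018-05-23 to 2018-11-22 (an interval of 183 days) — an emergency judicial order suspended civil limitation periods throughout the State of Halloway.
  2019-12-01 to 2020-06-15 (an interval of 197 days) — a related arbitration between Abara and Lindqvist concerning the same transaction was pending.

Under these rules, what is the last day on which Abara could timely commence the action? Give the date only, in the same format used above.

The claim accrued on 2017-10-19, when the wrongful act occurred.
The untolled deadline — 18 months after 2017-10-19 — is 2019-04-19.
The period was tolled for 183 days by the emergency suspension of filing deadlines (2018-05-23 to 2018-11-22), pushing the deadline to 2019-10-19.
By the time the pending related arbitration began on 2019-12-01, the limitation period had already expired on 2019-10-19; that interval cannot revive it.
Nothing else in the chronology tolls or restarts the period.

2019-10-19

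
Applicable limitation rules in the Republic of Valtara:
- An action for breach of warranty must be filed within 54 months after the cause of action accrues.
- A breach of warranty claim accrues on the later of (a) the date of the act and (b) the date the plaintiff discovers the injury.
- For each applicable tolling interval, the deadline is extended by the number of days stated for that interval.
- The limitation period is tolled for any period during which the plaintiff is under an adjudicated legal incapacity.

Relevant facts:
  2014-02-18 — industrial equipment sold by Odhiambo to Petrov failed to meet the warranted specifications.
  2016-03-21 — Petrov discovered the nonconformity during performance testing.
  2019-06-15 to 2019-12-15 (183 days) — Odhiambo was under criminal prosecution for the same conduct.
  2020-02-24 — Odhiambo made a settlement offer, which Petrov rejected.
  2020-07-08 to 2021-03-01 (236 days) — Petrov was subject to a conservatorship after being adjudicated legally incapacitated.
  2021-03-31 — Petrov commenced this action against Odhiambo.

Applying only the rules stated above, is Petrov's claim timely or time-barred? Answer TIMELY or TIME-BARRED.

TIMELY

Because discovery on 2016-03-21 post-dates the 2014-02-18 act, accrual under the later-of rule falls on 2016-03-21.
54 months from 2016-03-21 is 2020-09-21.
Because the plaintiff's legal incapacity ran from 2020-07-08 to 2021-03-01, the deadline is extended by 236 days to 2021-05-15.
The pending criminal prosecution from 2019-06-15 to 2019-12-15 does not toll the period, because no stated rule makes a criminal prosecution a tolling event.
The other events in the timeline have no effect on the limitation period under the stated rules.
The 2021-03-31 filing precedes the 2021-05-15 deadline; the claim is timely.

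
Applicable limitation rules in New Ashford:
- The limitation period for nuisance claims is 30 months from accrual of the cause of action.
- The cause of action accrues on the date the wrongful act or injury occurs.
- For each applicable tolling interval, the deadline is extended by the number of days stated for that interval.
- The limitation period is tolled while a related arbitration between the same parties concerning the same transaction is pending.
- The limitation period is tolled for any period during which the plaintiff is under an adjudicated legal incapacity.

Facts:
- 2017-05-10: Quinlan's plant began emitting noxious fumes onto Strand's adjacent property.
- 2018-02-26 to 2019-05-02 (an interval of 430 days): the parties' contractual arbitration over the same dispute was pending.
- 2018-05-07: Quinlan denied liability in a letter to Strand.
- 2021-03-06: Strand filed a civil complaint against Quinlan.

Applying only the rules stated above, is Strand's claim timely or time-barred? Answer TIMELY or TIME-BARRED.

The limitation period began to run on 2017-05-10.
Adding the 30 months base period to 2017-05-10 gives a deadline of 2019-11-10, before any tolling.
The period was tolled for 430 days by the pending related arbitration (2018-02-26 to 2019-05-02), pushing the deadline to 2021-01-13.
Nothing else in the chronology tolls or restarts the period.
The 2021-03-06 filing falls after the 2021-01-13 deadline; the claim is time-barred.

TIME-BARRED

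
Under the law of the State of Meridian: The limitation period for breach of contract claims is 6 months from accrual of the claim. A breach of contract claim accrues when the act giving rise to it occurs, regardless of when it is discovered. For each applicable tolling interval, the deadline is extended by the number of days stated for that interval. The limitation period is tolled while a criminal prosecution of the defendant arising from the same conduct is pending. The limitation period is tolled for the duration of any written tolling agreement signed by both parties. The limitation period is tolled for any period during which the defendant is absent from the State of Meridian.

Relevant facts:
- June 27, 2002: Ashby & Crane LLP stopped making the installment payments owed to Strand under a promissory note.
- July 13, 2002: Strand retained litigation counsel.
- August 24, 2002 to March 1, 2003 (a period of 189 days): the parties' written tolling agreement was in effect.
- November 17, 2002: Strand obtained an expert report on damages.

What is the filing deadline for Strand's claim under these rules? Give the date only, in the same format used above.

July 4, 2003

The limitation period began to run on June 27, 2002.
The untolled deadline — 6 months after June 27, 2002 — is December 27, 2002.
The written tolling agreement from August 24, 2002 to March 1, 2003 tolled the period for 189 days, extending the deadline to July 4, 2003.
None of the other events listed affects the running of the period under the stated rules.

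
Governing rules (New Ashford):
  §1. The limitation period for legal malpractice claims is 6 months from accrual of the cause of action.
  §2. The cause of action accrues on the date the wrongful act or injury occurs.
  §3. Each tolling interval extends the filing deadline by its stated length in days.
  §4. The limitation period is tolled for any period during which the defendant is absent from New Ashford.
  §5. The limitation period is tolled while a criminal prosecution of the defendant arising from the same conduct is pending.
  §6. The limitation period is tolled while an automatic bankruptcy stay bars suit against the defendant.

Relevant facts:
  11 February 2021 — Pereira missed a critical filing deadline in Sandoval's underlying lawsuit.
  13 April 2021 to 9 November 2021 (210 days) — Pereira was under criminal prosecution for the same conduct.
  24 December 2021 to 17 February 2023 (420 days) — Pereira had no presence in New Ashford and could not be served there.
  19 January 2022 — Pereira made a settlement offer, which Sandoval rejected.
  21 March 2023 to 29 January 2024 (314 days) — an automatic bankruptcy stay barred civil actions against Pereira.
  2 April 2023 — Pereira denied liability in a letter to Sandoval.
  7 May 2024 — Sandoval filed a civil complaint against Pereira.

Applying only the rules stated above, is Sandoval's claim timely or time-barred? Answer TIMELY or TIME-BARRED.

TIME-BARRED

The claim accrued on 11 February 2021, when the wrongful act occurred.
Adding the 6 months base period to 11 February 2021 gives a deadline of 11 August 2021, before any tolling.
The pending criminal prosecution from 13 April 2021 to 9 November 2021 tolled the period for 210 days, extending the deadline to 9 March 2022.
The period was tolled for 420 days by the defendant's absence from the jurisdiction (24 December 2021 to 17 February 2023), pushing the deadline to 3 May 2023.
Because the automatic bankruptcy stay ran from 21 March 2023 to 29 January 2024, the deadline is extended by 314 days to 12 March 2024.
Nothing else in the chronology tolls or restarts the period.
The 7 May 2024 filing falls after the 12 March 2024 deadline; the claim is time-barred.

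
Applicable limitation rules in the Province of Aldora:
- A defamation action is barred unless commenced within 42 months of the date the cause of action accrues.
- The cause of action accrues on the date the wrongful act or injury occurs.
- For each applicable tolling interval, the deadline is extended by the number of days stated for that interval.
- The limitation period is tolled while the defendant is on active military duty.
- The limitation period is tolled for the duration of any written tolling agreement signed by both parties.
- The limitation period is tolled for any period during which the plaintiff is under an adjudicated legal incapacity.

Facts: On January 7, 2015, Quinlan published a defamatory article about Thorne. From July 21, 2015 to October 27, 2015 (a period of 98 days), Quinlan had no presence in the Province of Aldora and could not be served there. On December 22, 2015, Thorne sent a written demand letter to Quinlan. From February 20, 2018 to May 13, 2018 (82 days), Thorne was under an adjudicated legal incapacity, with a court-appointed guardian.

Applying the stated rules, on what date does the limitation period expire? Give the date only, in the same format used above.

The limitation period began to run on January 7, 2015.
Adding the 42 months base period to January 7, 2015 gives a deadline of July 7, 2018, before any tolling.
The period was tolled for 82 days by the plaintiff's legal incapacity (February 20, 2018 to May 13, 2018), pushing the deadline to September 27, 2018.
The defendant's absence from the jurisdiction from July 21, 2015 to October 27, 2015 does not toll the period, because no stated rule makes the defendant's absence a tolling event.
None of the other events listed affects the running of the period under the stated rules.

September 27, 2018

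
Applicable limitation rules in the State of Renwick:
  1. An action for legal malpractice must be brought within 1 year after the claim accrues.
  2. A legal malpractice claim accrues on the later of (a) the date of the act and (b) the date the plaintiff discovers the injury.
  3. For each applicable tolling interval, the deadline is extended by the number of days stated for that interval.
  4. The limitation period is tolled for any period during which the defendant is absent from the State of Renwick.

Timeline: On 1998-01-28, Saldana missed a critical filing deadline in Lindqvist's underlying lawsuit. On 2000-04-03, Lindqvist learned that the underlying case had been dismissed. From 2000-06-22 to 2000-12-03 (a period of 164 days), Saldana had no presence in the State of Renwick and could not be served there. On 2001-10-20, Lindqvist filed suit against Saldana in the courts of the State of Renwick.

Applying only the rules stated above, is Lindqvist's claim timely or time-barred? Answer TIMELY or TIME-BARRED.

TIME-BARRED

The claim accrued on 2000-04-03 — the later of the 1998-01-28 act and the 2000-04-03 discovery.
Adding the 1 year base period to 2000-04-03 gives a deadline of 2001-04-03, before any tolling.
The defendant's absence from the jurisdiction from 2000-06-22 to 2000-12-03 tolled the period for 164 days, extending the deadline to 2001-09-14.
Lindqvist filed on 2001-10-20, after the 2001-09-14 deadline, so the action is time-barred.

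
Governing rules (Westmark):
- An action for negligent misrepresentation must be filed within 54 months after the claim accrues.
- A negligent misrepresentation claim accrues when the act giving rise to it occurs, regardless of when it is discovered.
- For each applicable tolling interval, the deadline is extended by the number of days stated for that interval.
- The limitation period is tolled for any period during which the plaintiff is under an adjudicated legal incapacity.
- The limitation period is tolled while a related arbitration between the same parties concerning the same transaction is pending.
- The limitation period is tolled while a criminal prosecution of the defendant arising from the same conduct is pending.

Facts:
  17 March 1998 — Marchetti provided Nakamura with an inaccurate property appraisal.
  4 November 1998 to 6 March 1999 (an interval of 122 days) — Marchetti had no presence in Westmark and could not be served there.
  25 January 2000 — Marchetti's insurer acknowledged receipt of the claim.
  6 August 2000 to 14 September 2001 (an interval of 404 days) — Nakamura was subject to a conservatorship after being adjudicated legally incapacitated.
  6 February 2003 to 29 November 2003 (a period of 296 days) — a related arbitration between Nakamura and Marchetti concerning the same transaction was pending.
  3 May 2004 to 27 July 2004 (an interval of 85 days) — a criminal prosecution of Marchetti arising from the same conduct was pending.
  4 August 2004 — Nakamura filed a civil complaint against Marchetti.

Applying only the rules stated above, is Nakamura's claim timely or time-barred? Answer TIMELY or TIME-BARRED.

The claim accrued on 17 March 1998, the date of the act.
The untolled deadline — 54 months after 17 March 1998 — is 17 September 2002.
The period was tolled for 404 days by the plaintiff's legal incapacity (6 August 2000 to 14 September 2001), pushing the deadline to 26 October 2003.
The pending related arbitration from 6 February 2003 to 29 November 2003 tolled the period for 296 days, extending the deadline to 17 August 2004.
The period was tolled for 85 days by the pending criminal prosecution (3 May 2004 to 27 July 2004), pushing the deadline to 10 November 2004.
No stated provision tolls the period for the defendant's absence, so the interval from 4 November 1998 to 6 March 1999 has no effect on the deadline.
Nothing else in the chronology tolls or restarts the period.
The 4 August 2004 filing precedes the 10 November 2004 deadline; the claim is timely.

TIMELY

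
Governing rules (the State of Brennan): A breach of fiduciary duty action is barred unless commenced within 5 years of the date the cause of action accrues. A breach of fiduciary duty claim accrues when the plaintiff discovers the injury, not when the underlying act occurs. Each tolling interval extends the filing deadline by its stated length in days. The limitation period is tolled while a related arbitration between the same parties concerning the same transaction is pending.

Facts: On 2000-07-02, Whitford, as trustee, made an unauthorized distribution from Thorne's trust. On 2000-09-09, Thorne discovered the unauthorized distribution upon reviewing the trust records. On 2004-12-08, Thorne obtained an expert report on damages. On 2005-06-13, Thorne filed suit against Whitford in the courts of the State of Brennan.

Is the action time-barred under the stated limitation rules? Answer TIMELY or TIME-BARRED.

TIMELY

Accrual is tied to discovery, so the period began on 2000-09-09 rather than on 2000-07-02 when the act occurred.
The untolled deadline — 5 years after 2000-09-09 — is 2005-09-09.
The other events in the timeline have no effect on the limitation period under the stated rules.
Filing on 2005-06-13 beat the 2005-09-09 deadline — the action is timely.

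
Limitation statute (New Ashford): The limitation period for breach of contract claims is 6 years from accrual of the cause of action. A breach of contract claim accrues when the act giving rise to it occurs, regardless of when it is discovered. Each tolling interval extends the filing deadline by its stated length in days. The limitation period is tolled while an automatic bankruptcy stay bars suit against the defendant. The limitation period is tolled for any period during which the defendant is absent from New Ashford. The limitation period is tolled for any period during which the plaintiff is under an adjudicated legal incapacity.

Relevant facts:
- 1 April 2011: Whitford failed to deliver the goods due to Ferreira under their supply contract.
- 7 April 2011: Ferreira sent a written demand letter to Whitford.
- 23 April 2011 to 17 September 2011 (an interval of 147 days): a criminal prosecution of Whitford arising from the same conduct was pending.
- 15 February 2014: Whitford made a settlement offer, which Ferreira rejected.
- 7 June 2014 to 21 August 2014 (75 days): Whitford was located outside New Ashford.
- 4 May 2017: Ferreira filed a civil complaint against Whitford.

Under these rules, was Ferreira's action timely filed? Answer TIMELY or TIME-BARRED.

TIMELY

The claim accrued on 1 April 2011, when the wrongful act occurred.
Adding the 6 years base period to 1 April 2011 gives a deadline of 1 April 2017, before any tolling.
Because the defendant's absence from the jurisdiction ran from 7 June 2014 to 21 August 2014, the deadline is extended by 75 days to 15 June 2017.
Although a criminal prosecution ran from 23 April 2011 to 17 September 2011, the stated rules do not make that a tolling event, so it is disregarded.
Nothing else in the chronology tolls or restarts the period.
Ferreira filed on 4 May 2017, before the 15 June 2017 deadline, so the action is timely.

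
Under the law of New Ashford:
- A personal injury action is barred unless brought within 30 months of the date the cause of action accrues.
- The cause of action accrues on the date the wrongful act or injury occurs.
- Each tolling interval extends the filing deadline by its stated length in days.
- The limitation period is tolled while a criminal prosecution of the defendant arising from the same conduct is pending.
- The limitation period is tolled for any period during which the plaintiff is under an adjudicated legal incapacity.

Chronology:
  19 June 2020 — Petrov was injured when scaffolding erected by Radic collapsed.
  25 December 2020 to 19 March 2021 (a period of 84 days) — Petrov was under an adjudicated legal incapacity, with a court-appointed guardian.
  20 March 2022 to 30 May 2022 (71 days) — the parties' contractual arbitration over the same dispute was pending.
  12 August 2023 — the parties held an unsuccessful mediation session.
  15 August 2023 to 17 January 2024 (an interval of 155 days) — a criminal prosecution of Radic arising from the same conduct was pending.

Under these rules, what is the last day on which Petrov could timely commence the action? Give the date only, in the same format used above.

The limitation period began to run on 19 June 2020.
30 months from 19 June 2020 is 19 December 2022.
The period was tolled for 84 days by the plaintiff's legal incapacity (25 December 2020 to 19 March 2021), pushing the deadline to 13 March 2023.
The pending criminal prosecution from 15 August 2023 to 17 January 2024 began after the period had already run on 13 March 2023, so it has no tolling effect.
Although a pending arbitration ran from 20 March 2022 to 30 May 2022, the stated rules do not make that a tolling event, so it is disregarded.
Nothing else in the chronology tolls or restarts the period.

13 March 2023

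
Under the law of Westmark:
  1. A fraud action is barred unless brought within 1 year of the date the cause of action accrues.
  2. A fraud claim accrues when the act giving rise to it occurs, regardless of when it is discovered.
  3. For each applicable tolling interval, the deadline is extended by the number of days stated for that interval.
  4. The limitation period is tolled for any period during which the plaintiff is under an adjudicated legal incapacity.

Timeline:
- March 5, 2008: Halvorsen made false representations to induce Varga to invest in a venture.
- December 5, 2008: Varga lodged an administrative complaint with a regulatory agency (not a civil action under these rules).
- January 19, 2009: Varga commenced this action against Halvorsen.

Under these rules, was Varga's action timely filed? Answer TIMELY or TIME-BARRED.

The claim accrued on March 5, 2008, when the wrongful act occurred.
1 year from March 5, 2008 is March 5, 2009.
Nothing else in the chronology tolls or restarts the period.
The January 19, 2009 filing precedes the March 5, 2009 deadline; the claim is timely.

TIMELY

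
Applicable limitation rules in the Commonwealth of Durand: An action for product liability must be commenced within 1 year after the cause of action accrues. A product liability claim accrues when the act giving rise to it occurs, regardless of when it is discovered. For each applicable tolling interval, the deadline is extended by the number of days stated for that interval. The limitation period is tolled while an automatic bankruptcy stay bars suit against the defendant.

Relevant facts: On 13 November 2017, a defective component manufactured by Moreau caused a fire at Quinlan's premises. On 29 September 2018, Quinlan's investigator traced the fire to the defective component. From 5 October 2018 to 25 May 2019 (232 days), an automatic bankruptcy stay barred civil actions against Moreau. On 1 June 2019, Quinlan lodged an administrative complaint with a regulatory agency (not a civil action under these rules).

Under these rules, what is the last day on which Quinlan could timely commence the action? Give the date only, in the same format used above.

Because the rule ties accrual to occurrence, the claim accrued on 13 November 2017, not on the 29 September 2018 discovery date.
1 year from 13 November 2017 is 13 November 2018.
The automatic bankruptcy stay from 5 October 2018 to 25 May 2019 tolled the period for 232 days, extending the deadline to 3 July 2019.
The other events in the timeline have no effect on the limitation period under the stated rules.

3 July 2019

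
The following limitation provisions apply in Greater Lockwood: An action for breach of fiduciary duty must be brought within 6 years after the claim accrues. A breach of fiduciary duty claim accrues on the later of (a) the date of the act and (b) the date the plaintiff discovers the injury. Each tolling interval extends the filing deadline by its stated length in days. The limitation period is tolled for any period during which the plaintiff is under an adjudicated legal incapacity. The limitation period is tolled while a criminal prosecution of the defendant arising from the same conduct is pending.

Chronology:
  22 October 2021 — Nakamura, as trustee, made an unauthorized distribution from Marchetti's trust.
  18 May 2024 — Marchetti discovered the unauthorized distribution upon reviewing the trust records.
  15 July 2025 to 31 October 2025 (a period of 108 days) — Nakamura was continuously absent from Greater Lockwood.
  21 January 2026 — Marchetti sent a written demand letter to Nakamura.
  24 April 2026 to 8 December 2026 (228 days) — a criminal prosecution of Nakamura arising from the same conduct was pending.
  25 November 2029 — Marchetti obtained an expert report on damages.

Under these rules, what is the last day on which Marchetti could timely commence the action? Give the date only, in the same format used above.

1 January 2031

Because discovery on 18 May 2024 post-dates the 22 October 2021 act, accrual under the later-of rule falls on 18 May 2024.
The untolled deadline — 6 years after 18 May 2024 — is 18 May 2030.
The period was tolled for 228 days by the pending criminal prosecution (24 April 2026 to 8 December 2026), pushing the deadline to 1 January 2031.
No stated provision tolls the period for the defendant's absence, so the interval from 15 July 2025 to 31 October 2025 has no effect on the deadline.
None of the other events listed affects the running of the period under the stated rules.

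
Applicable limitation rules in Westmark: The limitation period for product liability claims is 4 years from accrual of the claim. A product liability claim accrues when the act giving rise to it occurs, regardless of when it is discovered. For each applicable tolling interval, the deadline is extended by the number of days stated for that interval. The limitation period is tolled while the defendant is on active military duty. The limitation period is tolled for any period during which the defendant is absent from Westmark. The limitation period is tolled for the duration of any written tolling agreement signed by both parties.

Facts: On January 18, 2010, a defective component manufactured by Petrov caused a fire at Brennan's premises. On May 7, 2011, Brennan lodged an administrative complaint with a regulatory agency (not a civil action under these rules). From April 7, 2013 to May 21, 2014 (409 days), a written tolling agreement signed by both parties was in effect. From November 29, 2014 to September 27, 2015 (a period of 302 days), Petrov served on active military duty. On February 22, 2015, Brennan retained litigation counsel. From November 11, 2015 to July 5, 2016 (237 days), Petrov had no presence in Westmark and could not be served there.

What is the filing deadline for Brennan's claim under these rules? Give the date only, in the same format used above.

The claim accrued on January 18, 2010, when the wrongful act occurred.
The untolled deadline — 4 years after January 18, 2010 — is January 18, 2014.
The written tolling agreement from April 7, 2013 to May 21, 2014 tolled the period for 409 days, extending the deadline to March 3, 2015.
The period was tolled for 302 days by the defendant's active military service (November 29, 2014 to September 27, 2015), pushing the deadline to December 30, 2015.
The defendant's absence from the jurisdiction from November 11, 2015 to July 5, 2016 tolled the period for 237 days, extending the deadline to August 23, 2016.
Nothing else in the chronology tolls or restarts the period.

August 23, 2016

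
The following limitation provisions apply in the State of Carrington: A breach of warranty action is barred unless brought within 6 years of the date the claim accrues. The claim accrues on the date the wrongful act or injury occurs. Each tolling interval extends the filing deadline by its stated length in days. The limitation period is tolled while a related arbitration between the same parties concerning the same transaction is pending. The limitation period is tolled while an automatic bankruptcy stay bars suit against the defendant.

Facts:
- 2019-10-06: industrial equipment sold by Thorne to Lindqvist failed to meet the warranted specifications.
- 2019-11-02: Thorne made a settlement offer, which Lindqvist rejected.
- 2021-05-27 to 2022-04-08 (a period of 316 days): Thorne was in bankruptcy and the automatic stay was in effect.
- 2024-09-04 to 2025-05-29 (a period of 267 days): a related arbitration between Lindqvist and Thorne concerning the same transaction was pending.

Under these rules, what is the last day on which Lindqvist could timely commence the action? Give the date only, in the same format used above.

The limitation period began to run on 2019-10-06.
The untolled deadline — 6 years after 2019-10-06 — is 2025-10-06.
Because the automatic bankruptcy stay ran from 2021-05-27 to 2022-04-08, the deadline is extended by 316 days to 2026-08-18.
The period was tolled for 267 days by the pending related arbitration (2024-09-04 to 2025-05-29), pushing the deadline to 2027-05-12.
The other events in the timeline have no effect on the limitation period under the stated rules.

2027-05-12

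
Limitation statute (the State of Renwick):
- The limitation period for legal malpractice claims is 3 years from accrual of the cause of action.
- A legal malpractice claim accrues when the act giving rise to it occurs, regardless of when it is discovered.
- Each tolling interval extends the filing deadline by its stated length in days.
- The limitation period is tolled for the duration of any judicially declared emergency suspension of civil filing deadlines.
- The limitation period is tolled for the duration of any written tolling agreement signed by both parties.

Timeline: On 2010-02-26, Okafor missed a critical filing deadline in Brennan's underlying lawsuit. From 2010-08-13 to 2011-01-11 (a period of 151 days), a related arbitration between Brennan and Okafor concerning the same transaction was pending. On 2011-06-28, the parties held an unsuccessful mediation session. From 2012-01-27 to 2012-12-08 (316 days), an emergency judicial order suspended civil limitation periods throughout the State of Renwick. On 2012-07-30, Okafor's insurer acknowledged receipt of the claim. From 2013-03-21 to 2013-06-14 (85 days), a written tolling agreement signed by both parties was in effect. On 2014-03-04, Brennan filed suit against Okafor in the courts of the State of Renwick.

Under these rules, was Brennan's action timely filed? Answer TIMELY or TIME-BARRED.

The cause of action accrued on 2010-02-26, the date of the act.
Adding the 3 years base period to 2010-02-26 gives a deadline of 2013-02-26, before any tolling.
Because the emergency suspension of filing deadlines ran from 2012-01-27 to 2012-12-08, the deadline is extended by 316 days to 2014-01-08.
The written tolling agreement from 2013-03-21 to 2013-06-14 tolled the period for 85 days, extending the deadline to 2014-04-03.
The pending related arbitration from 2010-08-13 to 2011-01-11 does not toll the period, because no stated rule makes a pending arbitration a tolling event.
The other events in the timeline have no effect on the limitation period under the stated rules.
Filing on 2014-03-04 beat the 2014-04-03 deadline — the action is timely.

TIMELY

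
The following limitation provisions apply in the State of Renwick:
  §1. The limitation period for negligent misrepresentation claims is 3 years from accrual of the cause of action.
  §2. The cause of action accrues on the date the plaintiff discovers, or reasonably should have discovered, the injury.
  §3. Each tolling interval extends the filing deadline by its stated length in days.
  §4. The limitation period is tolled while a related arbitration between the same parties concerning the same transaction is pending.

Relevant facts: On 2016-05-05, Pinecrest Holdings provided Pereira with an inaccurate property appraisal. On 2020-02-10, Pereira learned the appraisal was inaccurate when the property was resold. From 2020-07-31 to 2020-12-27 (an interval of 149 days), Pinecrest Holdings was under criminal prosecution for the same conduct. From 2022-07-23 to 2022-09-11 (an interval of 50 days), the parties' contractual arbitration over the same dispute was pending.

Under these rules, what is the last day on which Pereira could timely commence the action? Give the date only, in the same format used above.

Accrual is tied to discovery, so the period began on 2020-02-10 rather than on 2016-05-05 when the act occurred.
The untolled deadline — 3 years after 2020-02-10 — is 2023-02-10.
The pending related arbitration from 2022-07-23 to 2022-09-11 tolled the period for 50 days, extending the deadline to 2023-04-01.
The pending criminal prosecution from 2020-07-31 to 2020-12-27 does not toll the period, because no stated rule makes a criminal prosecution a tolling event.

2023-04-01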